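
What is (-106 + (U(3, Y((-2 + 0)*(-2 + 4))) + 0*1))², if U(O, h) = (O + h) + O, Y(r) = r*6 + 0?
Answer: 15376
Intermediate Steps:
Y(r) = 6*r (Y(r) = 6*r + 0 = 6*r)
U(O, h) = h + 2*O
(-106 + (U(3, Y((-2 + 0)*(-2 + 4))) + 0*1))² = (-106 + ((6*((-2 + 0)*(-2 + 4)) + 2*3) + 0*1))² = (-106 + ((6*(-2*2) + 6) + 0))² = (-106 + ((6*(-4) + 6) + 0))² = (-106 + ((-24 + 6) + 0))² = (-106 + (-18 + 0))² = (-106 - 18)² = (-124)² = 15376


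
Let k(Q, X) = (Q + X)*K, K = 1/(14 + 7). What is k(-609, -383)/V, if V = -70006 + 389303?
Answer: -992/6705237 ≈ -0.00014794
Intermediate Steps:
K = 1/21 ≈ 0.047619
k(Q, X) = Q/21 + X/21 (k(Q, X) = (Q + X)*(1/21) = Q/21 + X/21)
V = 319297
k(-609, -383)/V = ((1/21)*(-609) + (1/21)*(-383))/319297 = (-29 - 383/21)*(1/319297) = -992/21*1/319297 = -992/6705237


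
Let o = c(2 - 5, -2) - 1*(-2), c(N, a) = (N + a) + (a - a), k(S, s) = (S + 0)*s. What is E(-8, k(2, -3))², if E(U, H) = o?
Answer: 9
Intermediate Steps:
k(S, s) = S*s
c(N, a) = N + a (c(N, a) = (N + a) + 0 = N + a)
o = -3 (o = ((2 - 5) - 2) - 1*(-2) = (-3 - 2) + 2 = -5 + 2 = -3)
E(U, H) = -3
E(-8, k(2, -3))² = (-3)² = 9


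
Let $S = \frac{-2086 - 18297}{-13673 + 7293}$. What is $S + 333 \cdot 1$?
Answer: $\frac{194993}{580} \approx 336.19$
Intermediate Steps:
$S = \frac{1853}{580}$ ($S = - \frac{20383}{-6380} = \left(-20383\right) \left(- \frac{1}{6380}\right) = \frac{1853}{580} \approx 3.1948$)
$S + 333 \cdot 1 = \frac{1853}{580} + 333 \cdot 1 = \frac{1853}{580} + 333 = \frac{194993}{580}$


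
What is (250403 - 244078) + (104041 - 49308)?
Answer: 61058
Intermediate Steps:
(250403 - 244078) + (104041 - 49308) = 6325 + 54733 = 61058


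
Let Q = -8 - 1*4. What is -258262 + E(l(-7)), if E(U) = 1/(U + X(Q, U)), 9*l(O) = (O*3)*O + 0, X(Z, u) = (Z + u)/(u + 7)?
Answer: -895910668/3469 ≈ -2.5826e+5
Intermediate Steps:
Q = -12 (Q = -8 - 4 = -12)
X(Z, u) = (Z + u)/(7 + u)
l(O) = O**2/3 (l(O) = ((O*3)*O + 0)/9 = ((3*O)*O + 0)/9 = (3*O**2 + 0)/9 = (3*O**2)/9 = O**2/3)
E(U) = 1/(U + (-12 + U)/(7 + U))
-258262 + E(l(-7)) = -258262 + (7 + (1/3)*(-7)**2)/(-12 + (1/3)*(-7)**2 + ((1/3)*(-7)**2)*(7 + (1/3)*(-7)**2)) = -258262 + (7 + (1/3)*49)/(-12 + (1/3)*49 + ((1/3)*49)*(7 + (1/3)*49)) = -258262 + (7 + 49/3)/(-12 + 49/3 + 49*(7 + 49/3)/3) = -258262 + (70/3)/(-12 + 49/3 + (49/3)*(70/3)) = -258262 + (70/3)/(-12 + 49/3 + 3430/9) = -258262 + (70/3)/(3469/9) = -258262 + (9/3469)*(70/3) = -258262 + 210/3469 = -895910668/3469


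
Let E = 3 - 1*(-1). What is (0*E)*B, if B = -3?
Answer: 0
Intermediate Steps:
E = 4 (E = 3 + 1 = 4)
(0*E)*B = (0*4)*(-3) = 0*(-3) = 0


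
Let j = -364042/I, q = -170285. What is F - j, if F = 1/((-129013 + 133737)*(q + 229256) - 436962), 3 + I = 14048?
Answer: 101255385267809/3906504979890 ≈ 25.920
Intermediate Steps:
I = 14045 (I = -3 + 14048 = 14045)
j = -364042/14045 ≈ -25.920
F = 1/278142042 (F = 1/((-129013 + 133737)*(-170285 + 229256) - 436962) = 1/(4724*58971 - 436962) = 1/(278579004 - 436962) = 1/278142042 ≈ 3.5953e-9)
F - j = 1/278142042 - 1*(-364042/14045) = 1/278142042 + 364042/14045 = 101255385267809/3906504979890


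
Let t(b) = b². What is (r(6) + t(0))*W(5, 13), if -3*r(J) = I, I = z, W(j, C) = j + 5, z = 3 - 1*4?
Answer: 10/3 ≈ 3.3333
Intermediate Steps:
z = -1 (z = 3 - 4 = -1)
W(j, C) = 5 + j
I = -1
r(J) = ⅓ (r(J) = -⅓*(-1) = ⅓)
(r(6) + t(0))*W(5, 13) = (⅓ + 0²)*(5 + 5) = (⅓ + 0)*10 = (⅓)*10 = 10/3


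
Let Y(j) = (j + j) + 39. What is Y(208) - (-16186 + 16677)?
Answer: -36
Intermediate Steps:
Y(j) = 39 + 2*j (Y(j) = 2*j + 39 = 39 + 2*j)
Y(208) - (-16186 + 16677) = (39 + 2*208) - (-16186 + 16677) = (39 + 416) - 1*491 = 455 - 491 = -36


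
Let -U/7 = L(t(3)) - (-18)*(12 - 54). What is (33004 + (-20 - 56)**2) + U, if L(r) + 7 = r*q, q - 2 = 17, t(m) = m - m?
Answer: 44121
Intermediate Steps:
t(m) = 0
q = 19 (q = 2 + 17 = 19)
L(r) = -7 + 19*r (L(r) = -7 + r*19 = -7 + 19*r)
U = 5341 (U = -7*((-7 + 19*0) - (-18)*(12 - 54)) = -7*((-7 + 0) - (-18)*(-42)) = -7*(-7 - 1*756) = -7*(-7 - 756) = -7*(-763) = 5341)
(33004 + (-20 - 56)**2) + U = (33004 + (-20 - 56)**2) + 5341 = (33004 + (-76)**2) + 5341 = (33004 + 5776) + 5341 = 38780 + 5341 = 44121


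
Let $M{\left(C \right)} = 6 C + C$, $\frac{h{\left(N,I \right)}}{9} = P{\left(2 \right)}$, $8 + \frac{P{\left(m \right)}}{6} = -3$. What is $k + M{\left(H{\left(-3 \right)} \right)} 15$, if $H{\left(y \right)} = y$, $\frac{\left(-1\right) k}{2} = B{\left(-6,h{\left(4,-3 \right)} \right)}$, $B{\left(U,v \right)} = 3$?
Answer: $-321$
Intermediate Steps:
$P{\left(m \right)} = -66$ ($P{\left(m \right)} = -48 + 6 \left(-3\right) = -48 - 18 = -66$)
$h{\left(N,I \right)} = -594$ ($h{\left(N,I \right)} = 9 \left(-66\right) = -594$)
$k = -6$ ($k = \left(-2\right) 3 = -6$)
$M{\left(C \right)} = 7 C$
$k + M{\left(H{\left(-3 \right)} \right)} 15 = -6 + 7 \left(-3\right) 15 = -6 - 315 = -321$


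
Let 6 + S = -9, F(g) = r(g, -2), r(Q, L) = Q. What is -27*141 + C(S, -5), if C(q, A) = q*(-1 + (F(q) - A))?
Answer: -3642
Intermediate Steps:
F(g) = g
S = -15 (S = -6 - 9 = -15)
C(q, A) = q*(-1 + q - A) (C(q, A) = q*(-1 + (q - A)) = q*(-1 + q - A))
-27*141 + C(S, -5) = -27*141 - 15*(-1 - 15 - 1*(-5)) = -3807 - 15*(-1 - 15 + 5) = -3807 - 15*(-11) = -3807 + 165 = -3642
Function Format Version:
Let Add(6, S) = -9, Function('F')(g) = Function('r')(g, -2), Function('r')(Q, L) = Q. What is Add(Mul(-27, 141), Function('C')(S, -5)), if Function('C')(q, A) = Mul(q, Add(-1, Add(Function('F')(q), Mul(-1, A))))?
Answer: -3642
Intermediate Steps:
Function('F')(g) = g
S = -15 (S = Add(-6, -9) = -15)
Function('C')(q, A) = Mul(q, Add(-1, q, Mul(-1, A))) (Function('C')(q, A) = Mul(q, Add(-1, Add(q, Mul(-1, A)))) = Mul(q, Add(-1, q, Mul(-1, A))))
Add(Mul(-27, 141), Function('C')(S, -5)) = Add(Mul(-27, 141), Mul(-15, Add(-1, -15, Mul(-1, -5)))) = Add(-3807, Mul(-15, Add(-1, -15, 5))) = Add(-3807, Mul(-15, -11)) = Add(-3807, 165) = -3642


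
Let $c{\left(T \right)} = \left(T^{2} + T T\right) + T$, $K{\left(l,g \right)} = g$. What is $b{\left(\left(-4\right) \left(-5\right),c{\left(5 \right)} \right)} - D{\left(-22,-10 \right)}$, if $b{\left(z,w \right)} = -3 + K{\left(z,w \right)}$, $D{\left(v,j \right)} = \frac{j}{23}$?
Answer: $\frac{1206}{23} \approx 52.435$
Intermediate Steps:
$c{\left(T \right)} = T + 2 T^{2}$ ($c{\left(T \right)} = \left(T^{2} + T^{2}\right) + T = 2 T^{2} + T = T + 2 T^{2}$)
$D{\left(v,j \right)} = \frac{j}{23}$ ($D{\left(v,j \right)} = j \frac{1}{23} = \frac{j}{23}$)
$b{\left(z,w \right)} = -3 + w$
$b{\left(\left(-4\right) \left(-5\right),c{\left(5 \right)} \right)} - D{\left(-22,-10 \right)} = \left(-3 + 5 \left(1 + 2 \cdot 5\right)\right) - \frac{1}{23} \left(-10\right) = \left(-3 + 5 \left(1 + 10\right)\right) - - \frac{10}{23} = \left(-3 + 5 \cdot 11\right) + \frac{10}{23} = \left(-3 + 55\right) + \frac{10}{23} = 52 + \frac{10}{23} = \frac{1206}{23}$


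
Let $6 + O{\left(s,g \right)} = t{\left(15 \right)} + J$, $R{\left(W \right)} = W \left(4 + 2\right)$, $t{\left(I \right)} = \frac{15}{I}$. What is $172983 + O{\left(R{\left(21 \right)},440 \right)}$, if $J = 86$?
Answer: $173064$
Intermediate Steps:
$R{\left(W \right)} = 6 W$ ($R{\left(W \right)} = W 6 = 6 W$)
$O{\left(s,g \right)} = 81$ ($O{\left(s,g \right)} = -6 + \left(\frac{15}{15} + 86\right) = -6 + \left(15 \cdot \frac{1}{15} + 86\right) = -6 + \left(1 + 86\right) = -6 + 87 = 81$)
$172983 + O{\left(R{\left(21 \right)},440 \right)} = 172983 + 81 = 173064$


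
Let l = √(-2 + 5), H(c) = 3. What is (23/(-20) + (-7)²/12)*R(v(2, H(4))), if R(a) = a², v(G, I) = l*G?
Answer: 176/5 ≈ 35.200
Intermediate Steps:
l = √3 ≈ 1.7320
v(G, I) = G*√3 (v(G, I) = √3*G = G*√3)
(23/(-20) + (-7)²/12)*R(v(2, H(4))) = (23/(-20) + (-7)²/12)*(2*√3)² = (23*(-1/20) + 49*(1/12))*12 = (-23/20 + 49/12)*12 = (44/15)*12 = 176/5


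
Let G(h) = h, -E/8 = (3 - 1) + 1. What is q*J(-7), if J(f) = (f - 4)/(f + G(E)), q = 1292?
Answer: 14212/31 ≈ 458.45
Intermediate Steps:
E = -24 (E = -8*((3 - 1) + 1) = -8*(2 + 1) = -8*3 = -24)
J(f) = (-4 + f)/(-24 + f) (J(f) = (f - 4)/(f - 24) = (-4 + f)/(-24 + f))
q*J(-7) = 1292*((-4 - 7)/(-24 - 7)) = 1292*(-11/(-31)) = 1292*(-1/31*(-11)) = 1292*(11/31) = 14212/31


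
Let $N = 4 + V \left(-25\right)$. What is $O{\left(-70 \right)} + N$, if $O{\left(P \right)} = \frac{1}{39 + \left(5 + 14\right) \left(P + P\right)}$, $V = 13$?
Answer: $- \frac{841342}{2621} \approx -321.0$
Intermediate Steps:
$N = -321$ ($N = 4 + 13 \left(-25\right) = 4 - 325 = -321$)
$O{\left(P \right)} = \frac{1}{39 + 38 P}$ ($O{\left(P \right)} = \frac{1}{39 + 19 \cdot 2 P} = \frac{1}{39 + 38 P}$)
$O{\left(-70 \right)} + N = \frac{1}{39 + 38 \left(-70\right)} - 321 = \frac{1}{39 - 2660} - 321 = \frac{1}{-2621} - 321 = - \frac{1}{2621} - 321 = - \frac{841342}{2621}$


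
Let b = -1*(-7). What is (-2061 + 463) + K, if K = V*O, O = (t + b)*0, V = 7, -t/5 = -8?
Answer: -1598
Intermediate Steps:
b = 7
t = 40 (t = -5*(-8) = 40)
O = 0 (O = (40 + 7)*0 = 47*0 = 0)
K = 0 (K = 7*0 = 0)
(-2061 + 463) + K = (-2061 + 463) + 0 = -1598 + 0 = -1598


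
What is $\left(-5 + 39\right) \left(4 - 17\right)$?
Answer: $-442$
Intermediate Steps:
$\left(-5 + 39\right) \left(4 - 17\right) = 34 \left(4 - 17\right) = 34 \left(-13\right) = -442$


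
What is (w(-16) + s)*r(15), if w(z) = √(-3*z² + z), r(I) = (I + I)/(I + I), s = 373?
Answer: 373 + 28*I ≈ 373.0 + 28.0*I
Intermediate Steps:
r(I) = 1 (r(I) = (2*I)/((2*I)) = (2*I)*(1/(2*I)) = 1)
w(z) = √(z - 3*z²)
(w(-16) + s)*r(15) = (√(-16*(1 - 3*(-16))) + 373)*1 = (√(-16*(1 + 48)) + 373)*1 = (√(-16*49) + 373)*1 = (√(-784) + 373)*1 = (28*I + 373)*1 = (373 + 28*I)*1 = 373 + 28*I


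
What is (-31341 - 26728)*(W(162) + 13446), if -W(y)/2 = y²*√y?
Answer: -780795774 + 27431331048*√2 ≈ 3.8013e+10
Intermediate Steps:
W(y) = -2*y^(5/2) (W(y) = -2*y²*√y = -2*y^(5/2))
(-31341 - 26728)*(W(162) + 13446) = (-31341 - 26728)*(-472392*√2 + 13446) = -58069*(-472392*√2 + 13446) = -58069*(13446 - 472392*√2) = -780795774 + 27431331048*√2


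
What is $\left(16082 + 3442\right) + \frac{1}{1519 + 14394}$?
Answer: $\frac{310685413}{15913} \approx 19524.0$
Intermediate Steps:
$\left(16082 + 3442\right) + \frac{1}{1519 + 14394} = 19524 + \frac{1}{15913} = \frac{310685413}{15913}$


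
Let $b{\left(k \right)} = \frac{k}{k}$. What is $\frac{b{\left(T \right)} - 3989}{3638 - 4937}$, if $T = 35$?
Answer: $\frac{3988}{1299} \approx 3.0701$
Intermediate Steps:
$b{\left(k \right)} = 1$
$\frac{b{\left(T \right)} - 3989}{3638 - 4937} = \frac{1 - 3989}{3638 - 4937} = - \frac{3988}{-1299} = \left(-3988\right) \left(- \frac{1}{1299}\right) = \frac{3988}{1299}$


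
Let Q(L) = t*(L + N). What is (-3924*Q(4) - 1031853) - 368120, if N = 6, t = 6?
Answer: -1635413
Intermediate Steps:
Q(L) = 36 + 6*L (Q(L) = 6*(L + 6) = 6*(6 + L) = 36 + 6*L)
(-3924*Q(4) - 1031853) - 368120 = (-3924*(36 + 6*4) - 1031853) - 368120 = (-3924*(36 + 24) - 1031853) - 368120 = (-3924*60 - 1031853) - 368120 = (-235440 - 1031853) - 368120 = -1267293 - 368120 = -1635413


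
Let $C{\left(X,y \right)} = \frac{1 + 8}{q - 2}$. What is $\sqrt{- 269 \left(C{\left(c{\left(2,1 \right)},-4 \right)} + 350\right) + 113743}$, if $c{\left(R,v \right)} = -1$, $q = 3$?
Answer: $18 \sqrt{53} \approx 131.04$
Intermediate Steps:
$C{\left(X,y \right)} = 9$ ($C{\left(X,y \right)} = \frac{1 + 8}{3 - 2} = \frac{9}{1} = 9 \cdot 1 = 9$)
$\sqrt{- 269 \left(C{\left(c{\left(2,1 \right)},-4 \right)} + 350\right) + 113743} = \sqrt{- 269 \left(9 + 350\right) + 113743} = \sqrt{\left(-269\right) 359 + 113743} = \sqrt{-96571 + 113743} = \sqrt{17172} = 18 \sqrt{53}$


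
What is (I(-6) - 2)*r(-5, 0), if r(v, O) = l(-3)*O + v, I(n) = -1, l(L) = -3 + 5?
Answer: 15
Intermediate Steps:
l(L) = 2
r(v, O) = v + 2*O (r(v, O) = 2*O + v = v + 2*O)
(I(-6) - 2)*r(-5, 0) = (-1 - 2)*(-5 + 2*0) = -3*(-5 + 0) = -3*(-5) = 15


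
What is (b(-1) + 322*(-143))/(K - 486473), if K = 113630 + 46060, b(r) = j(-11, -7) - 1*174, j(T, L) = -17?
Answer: 46237/326783 ≈ 0.14149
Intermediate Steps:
b(r) = -191 (b(r) = -17 - 1*174 = -17 - 174 = -191)
K = 159690
(b(-1) + 322*(-143))/(K - 486473) = (-191 + 322*(-143))/(159690 - 486473) = (-191 - 46046)/(-326783) = -46237*(-1/326783) = 46237/326783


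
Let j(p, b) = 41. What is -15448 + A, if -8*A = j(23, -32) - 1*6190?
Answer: -117435/8 ≈ -14679.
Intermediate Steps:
A = 6149/8 (A = -(41 - 1*6190)/8 = -(41 - 6190)/8 = -1/8*(-6149) = 6149/8 ≈ 768.63)
-15448 + A = -15448 + 6149/8 = -117435/8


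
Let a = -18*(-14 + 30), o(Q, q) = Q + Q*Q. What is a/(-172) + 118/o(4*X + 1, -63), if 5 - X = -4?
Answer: 53153/30229 ≈ 1.7583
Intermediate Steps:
X = 9 (X = 5 - 1*(-4) = 5 + 4 = 9)
o(Q, q) = Q + Q**2
a = -288 (a = -18*16 = -288)
a/(-172) + 118/o(4*X + 1, -63) = -288/(-172) + 118/(((4*9 + 1)*(1 + (4*9 + 1)))) = -288*(-1/172) + 118/(((36 + 1)*(1 + (36 + 1)))) = 72/43 + 118/((37*(1 + 37))) = 72/43 + 118/((37*38)) = 72/43 + 118/1406 = 72/43 + 118*(1/1406) = 72/43 + 59/703 = 53153/30229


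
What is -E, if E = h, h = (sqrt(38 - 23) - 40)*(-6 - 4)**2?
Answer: 4000 - 100*sqrt(15) ≈ 3612.7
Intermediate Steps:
h = -4000 + 100*sqrt(15) (h = (sqrt(15) - 40)*(-10)**2 = (-40 + sqrt(15))*100 = -4000 + 100*sqrt(15) ≈ -3612.7)
E = -4000 + 100*sqrt(15) ≈ -3612.7
-E = -(-4000 + 100*sqrt(15)) = 4000 - 100*sqrt(15)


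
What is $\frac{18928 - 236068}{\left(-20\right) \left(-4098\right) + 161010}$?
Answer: $- \frac{1034}{1157} \approx -0.89369$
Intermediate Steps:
$\frac{18928 - 236068}{\left(-20\right) \left(-4098\right) + 161010} = - \frac{217140}{81960 + 161010} = - \frac{217140}{242970} = \left(-217140\right) \frac{1}{242970} = - \frac{1034}{1157}$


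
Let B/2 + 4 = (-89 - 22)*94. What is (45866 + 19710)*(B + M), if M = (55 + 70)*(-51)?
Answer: -1787011576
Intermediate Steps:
M = -6375 (M = 125*(-51) = -6375)
B = -20876 (B = -8 + 2*((-89 - 22)*94) = -8 + 2*(-111*94) = -8 + 2*(-10434) = -8 - 20868 = -20876)
(45866 + 19710)*(B + M) = (45866 + 19710)*(-20876 - 6375) = 65576*(-27251) = -1787011576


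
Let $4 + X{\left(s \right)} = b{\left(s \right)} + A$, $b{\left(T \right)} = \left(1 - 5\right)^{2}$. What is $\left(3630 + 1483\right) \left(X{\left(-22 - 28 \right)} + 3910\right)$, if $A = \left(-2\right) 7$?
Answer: $19981604$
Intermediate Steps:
$A = -14$
$b{\left(T \right)} = 16$ ($b{\left(T \right)} = \left(-4\right)^{2} = 16$)
$X{\left(s \right)} = -2$ ($X{\left(s \right)} = -4 + \left(16 - 14\right) = -4 + 2 = -2$)
$\left(3630 + 1483\right) \left(X{\left(-22 - 28 \right)} + 3910\right) = \left(3630 + 1483\right) \left(-2 + 3910\right) = 5113 \cdot 3908 = 19981604$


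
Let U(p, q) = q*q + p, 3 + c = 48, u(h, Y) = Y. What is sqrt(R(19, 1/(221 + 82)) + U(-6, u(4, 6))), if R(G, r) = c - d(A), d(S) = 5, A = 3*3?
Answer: sqrt(70) ≈ 8.3666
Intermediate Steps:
A = 9
c = 45 (c = -3 + 48 = 45)
U(p, q) = p + q**2 (U(p, q) = q**2 + p = p + q**2)
R(G, r) = 40 (R(G, r) = 45 - 1*5 = 45 - 5 = 40)
sqrt(R(19, 1/(221 + 82)) + U(-6, u(4, 6))) = sqrt(40 + (-6 + 6**2)) = sqrt(40 + (-6 + 36)) = sqrt(40 + 30) = sqrt(70)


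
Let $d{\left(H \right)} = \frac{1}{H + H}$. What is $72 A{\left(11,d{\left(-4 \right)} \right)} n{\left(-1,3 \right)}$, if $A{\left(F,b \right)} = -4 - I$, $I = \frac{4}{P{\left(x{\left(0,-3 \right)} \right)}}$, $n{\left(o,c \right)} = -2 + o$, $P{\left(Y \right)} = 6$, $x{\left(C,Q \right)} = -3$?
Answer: $1008$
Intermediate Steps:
$d{\left(H \right)} = \frac{1}{2 H}$
$I = \frac{2}{3}$ ($I = \frac{4}{6} = 4 \cdot \frac{1}{6} = \frac{2}{3} \approx 0.66667$)
$A{\left(F,b \right)} = - \frac{14}{3}$ ($A{\left(F,b \right)} = -4 - \frac{2}{3} = - \frac{14}{3}$)
$72 A{\left(11,d{\left(-4 \right)} \right)} n{\left(-1,3 \right)} = 72 \left(- \frac{14}{3}\right) \left(-2 - 1\right) = \left(-336\right) \left(-3\right) = 1008$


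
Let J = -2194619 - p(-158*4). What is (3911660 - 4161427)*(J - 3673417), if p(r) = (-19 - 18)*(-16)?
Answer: 1465789609676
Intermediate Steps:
p(r) = 592 (p(r) = -37*(-16) = 592)
J = -2195211 (J = -2194619 - 1*592 = -2194619 - 592 = -2195211)
(3911660 - 4161427)*(J - 3673417) = (3911660 - 4161427)*(-2195211 - 3673417) = -249767*(-5868628) = 1465789609676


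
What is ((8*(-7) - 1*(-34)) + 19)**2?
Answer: 9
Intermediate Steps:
((8*(-7) - 1*(-34)) + 19)**2 = ((-56 + 34) + 19)**2 = (-22 + 19)**2 = (-3)**2 = 9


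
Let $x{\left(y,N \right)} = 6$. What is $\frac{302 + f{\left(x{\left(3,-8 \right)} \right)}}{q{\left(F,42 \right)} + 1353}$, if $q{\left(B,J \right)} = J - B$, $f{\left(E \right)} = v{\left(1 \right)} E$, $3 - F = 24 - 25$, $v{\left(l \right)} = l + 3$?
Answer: $\frac{326}{1391} \approx 0.23436$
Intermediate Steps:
$v{\left(l \right)} = 3 + l$
$F = 4$ ($F = 3 - \left(24 - 25\right) = 3 - -1 = 3 + 1 = 4$)
$f{\left(E \right)} = 4 E$ ($f{\left(E \right)} = \left(3 + 1\right) E = 4 E$)
$\frac{302 + f{\left(x{\left(3,-8 \right)} \right)}}{q{\left(F,42 \right)} + 1353} = \frac{302 + 4 \cdot 6}{\left(42 - 4\right) + 1353} = \frac{302 + 24}{\left(42 - 4\right) + 1353} = \frac{326}{38 + 1353} = \frac{326}{1391}$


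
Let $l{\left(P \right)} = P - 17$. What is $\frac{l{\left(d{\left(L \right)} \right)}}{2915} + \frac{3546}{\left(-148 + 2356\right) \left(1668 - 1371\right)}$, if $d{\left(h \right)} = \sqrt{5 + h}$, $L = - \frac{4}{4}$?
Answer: $\frac{505}{1930896} \approx 0.00026154$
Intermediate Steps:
$L = -1$ ($L = \left(-4\right) \frac{1}{4} = -1$)
$l{\left(P \right)} = -17 + P$
$\frac{l{\left(d{\left(L \right)} \right)}}{2915} + \frac{3546}{\left(-148 + 2356\right) \left(1668 - 1371\right)} = \frac{-17 + \sqrt{5 - 1}}{2915} + \frac{3546}{\left(-148 + 2356\right) \left(1668 - 1371\right)} = \left(-17 + \sqrt{4}\right) \frac{1}{2915} + \frac{3546}{2208 \cdot 297} = \left(-17 + 2\right) \frac{1}{2915} + \frac{3546}{655776} = \left(-15\right) \frac{1}{2915} + 3546 \cdot \frac{1}{655776} = - \frac{3}{583} + \frac{197}{36432} = \frac{505}{1930896}$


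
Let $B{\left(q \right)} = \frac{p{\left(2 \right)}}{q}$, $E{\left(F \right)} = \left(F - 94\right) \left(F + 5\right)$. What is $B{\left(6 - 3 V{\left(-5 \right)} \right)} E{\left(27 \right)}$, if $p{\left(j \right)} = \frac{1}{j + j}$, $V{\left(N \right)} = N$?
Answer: $- \frac{536}{21} \approx -25.524$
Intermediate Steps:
$p{\left(j \right)} = \frac{1}{2 j}$
$E{\left(F \right)} = \left(-94 + F\right) \left(5 + F\right)$
$B{\left(q \right)} = \frac{1}{4 q}$ ($B{\left(q \right)} = \frac{\frac{1}{2} \cdot \frac{1}{2}}{q} = \frac{1}{4 q}$)
$B{\left(6 - 3 V{\left(-5 \right)} \right)} E{\left(27 \right)} = \frac{1}{4 \left(6 - -15\right)} \left(-470 + 27^{2} - 2403\right) = \frac{1}{4 \left(6 + 15\right)} \left(-470 + 729 - 2403\right) = \frac{1}{4 \cdot 21} \left(-2144\right) = \frac{1}{4} \cdot \frac{1}{21} \left(-2144\right) = \frac{1}{84} \left(-2144\right) = - \frac{536}{21}$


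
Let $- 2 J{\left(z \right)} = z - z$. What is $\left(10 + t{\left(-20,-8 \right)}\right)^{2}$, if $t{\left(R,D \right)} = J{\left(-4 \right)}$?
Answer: $100$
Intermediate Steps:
$J{\left(z \right)} = 0$ ($J{\left(z \right)} = - \frac{z - z}{2} = \left(- \frac{1}{2}\right) 0 = 0$)
$t{\left(R,D \right)} = 0$
$\left(10 + t{\left(-20,-8 \right)}\right)^{2} = \left(10 + 0\right)^{2} = 10^{2} = 100$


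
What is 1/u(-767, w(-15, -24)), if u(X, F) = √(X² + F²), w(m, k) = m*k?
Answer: √717889/717889 ≈ 0.0011802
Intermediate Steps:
w(m, k) = k*m
u(X, F) = √(F² + X²)
1/u(-767, w(-15, -24)) = 1/(√((-24*(-15))² + (-767)²)) = 1/(√(360² + 588289)) = 1/(√(129600 + 588289)) = 1/(√717889) = √717889/717889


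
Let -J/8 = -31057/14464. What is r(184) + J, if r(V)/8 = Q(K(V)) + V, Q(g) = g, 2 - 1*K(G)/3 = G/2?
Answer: -1212847/1808 ≈ -670.82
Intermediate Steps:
K(G) = 6 - 3*G/2
J = 31057/1808 (J = -(-248456)/14464 = -8*(-31057/14464) = 31057/1808 ≈ 17.178)
r(V) = 48 - 4*V (r(V) = 8*((6 - 3*V/2) + V) = 8*(6 - V/2) = 48 - 4*V)
r(184) + J = (48 - 4*184) + 31057/1808 = (48 - 736) + 31057/1808 = -688 + 31057/1808 = -1212847/1808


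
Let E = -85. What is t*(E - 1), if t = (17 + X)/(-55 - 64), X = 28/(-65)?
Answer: 92622/7735 ≈ 11.974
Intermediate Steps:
X = -28/65 (X = 28*(-1/65) = -28/65 ≈ -0.43077)
t = -1077/7735 (t = (17 - 28/65)/(-55 - 64) = (1077/65)/(-119) = (1077/65)*(-1/119) = -1077/7735 ≈ -0.13924)
t*(E - 1) = -1077*(-85 - 1)/7735 = -1077/7735*(-86) = 92622/7735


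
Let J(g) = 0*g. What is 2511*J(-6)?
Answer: 0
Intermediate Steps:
J(g) = 0
2511*J(-6) = 2511*0 = 0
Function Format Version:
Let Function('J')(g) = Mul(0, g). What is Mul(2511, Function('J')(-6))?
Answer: 0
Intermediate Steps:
Function('J')(g) = 0
Mul(2511, Function('J')(-6)) = Mul(2511, 0) = 0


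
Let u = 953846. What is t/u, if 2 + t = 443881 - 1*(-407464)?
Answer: 851343/953846 ≈ 0.89254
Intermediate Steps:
t = 851343 (t = -2 + (443881 - 1*(-407464)) = -2 + (443881 + 407464) = -2 + 851345 = 851343)
t/u = 851343/953846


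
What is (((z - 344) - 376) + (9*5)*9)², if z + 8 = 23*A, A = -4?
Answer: 172225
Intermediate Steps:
z = -100 (z = -8 + 23*(-4) = -8 - 92 = -100)
(((z - 344) - 376) + (9*5)*9)² = (((-100 - 344) - 376) + (9*5)*9)² = ((-444 - 376) + 45*9)² = (-820 + 405)² = (-415)² = 172225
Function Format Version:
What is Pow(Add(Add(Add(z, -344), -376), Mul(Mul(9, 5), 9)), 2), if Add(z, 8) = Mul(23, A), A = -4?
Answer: 172225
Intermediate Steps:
z = -100 (z = Add(-8, Mul(23, -4)) = Add(-8, -92) = -100)
Pow(Add(Add(Add(z, -344), -376), Mul(Mul(9, 5), 9)), 2) = Pow(Add(Add(Add(-100, -344), -376), Mul(Mul(9, 5), 9)), 2) = Pow(Add(Add(-444, -376), Mul(45, 9)), 2) = Pow(Add(-820, 405), 2) = Pow(-415, 2) = 172225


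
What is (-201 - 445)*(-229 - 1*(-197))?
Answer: 20672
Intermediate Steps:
(-201 - 445)*(-229 - 1*(-197)) = -646*(-229 + 197) = -646*(-32) = 20672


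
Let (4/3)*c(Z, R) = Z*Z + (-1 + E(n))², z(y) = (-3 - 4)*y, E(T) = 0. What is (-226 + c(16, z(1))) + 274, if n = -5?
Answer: 963/4 ≈ 240.75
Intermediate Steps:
z(y) = -7*y
c(Z, R) = ¾ + 3*Z²/4 (c(Z, R) = 3*(Z*Z + (-1 + 0)²)/4 = 3*(Z² + (-1)²)/4 = 3*(Z² + 1)/4 = 3*(1 + Z²)/4 = ¾ + 3*Z²/4)
(-226 + c(16, z(1))) + 274 = (-226 + (¾ + (¾)*16²)) + 274 = (-226 + (¾ + (¾)*256)) + 274 = (-226 + (¾ + 192)) + 274 = (-226 + 771/4) + 274 = -133/4 + 274 = 963/4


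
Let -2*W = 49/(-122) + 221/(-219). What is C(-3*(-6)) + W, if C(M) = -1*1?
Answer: -15743/53436 ≈ -0.29461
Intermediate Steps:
C(M) = -1
W = 37693/53436 (W = -(49/(-122) + 221/(-219))/2 = -(49*(-1/122) + 221*(-1/219))/2 = -(-49/122 - 221/219)/2 = -½*(-37693/26718) = 37693/53436 ≈ 0.70539)
C(-3*(-6)) + W = -1 + 37693/53436 = -15743/53436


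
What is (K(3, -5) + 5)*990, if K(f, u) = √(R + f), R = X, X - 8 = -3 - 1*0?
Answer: 4950 + 1980*√2 ≈ 7750.1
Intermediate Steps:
X = 5 (X = 8 + (-3 - 1*0) = 8 + (-3 + 0) = 8 - 3 = 5)
R = 5
K(f, u) = √(5 + f)
(K(3, -5) + 5)*990 = (√(5 + 3) + 5)*990 = (√8 + 5)*990 = (2*√2 + 5)*990 = (5 + 2*√2)*990 = 4950 + 1980*√2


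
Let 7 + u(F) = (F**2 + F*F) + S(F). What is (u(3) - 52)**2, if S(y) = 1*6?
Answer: 1225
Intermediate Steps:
S(y) = 6
u(F) = -1 + 2*F**2 (u(F) = -7 + ((F**2 + F*F) + 6) = -7 + ((F**2 + F**2) + 6) = -7 + (2*F**2 + 6) = -7 + (6 + 2*F**2) = -1 + 2*F**2)
(u(3) - 52)**2 = ((-1 + 2*3**2) - 52)**2 = ((-1 + 2*9) - 52)**2 = ((-1 + 18) - 52)**2 = (17 - 52)**2 = (-35)**2 = 1225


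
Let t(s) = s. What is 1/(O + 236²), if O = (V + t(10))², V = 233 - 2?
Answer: 1/113777 ≈ 8.7891e-6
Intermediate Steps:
V = 231
O = 58081 (O = (231 + 10)² = 241² = 58081)
1/(O + 236²) = 1/(58081 + 236²) = 1/(58081 + 55696) = 1/113777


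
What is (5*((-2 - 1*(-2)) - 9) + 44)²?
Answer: 1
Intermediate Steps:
(5*((-2 - 1*(-2)) - 9) + 44)² = (5*((-2 + 2) - 9) + 44)² = (5*(0 - 9) + 44)² = (5*(-9) + 44)² = (-45 + 44)² = (-1)² = 1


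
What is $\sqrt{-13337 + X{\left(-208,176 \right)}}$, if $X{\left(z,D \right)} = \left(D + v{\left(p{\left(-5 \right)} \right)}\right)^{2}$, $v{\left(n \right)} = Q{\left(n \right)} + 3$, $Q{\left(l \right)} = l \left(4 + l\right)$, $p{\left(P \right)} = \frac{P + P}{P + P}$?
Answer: $17 \sqrt{71} \approx 143.24$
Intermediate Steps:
$p{\left(P \right)} = 1$ ($p{\left(P \right)} = \frac{2 P}{2 P} = 2 P \frac{1}{2 P} = 1$)
$v{\left(n \right)} = 3 + n \left(4 + n\right)$ ($v{\left(n \right)} = n \left(4 + n\right) + 3 = 3 + n \left(4 + n\right)$)
$X{\left(z,D \right)} = \left(8 + D\right)^{2}$ ($X{\left(z,D \right)} = \left(D + \left(3 + 1 \left(4 + 1\right)\right)\right)^{2} = \left(D + \left(3 + 1 \cdot 5\right)\right)^{2} = \left(D + \left(3 + 5\right)\right)^{2} = \left(D + 8\right)^{2} = \left(8 + D\right)^{2}$)
$\sqrt{-13337 + X{\left(-208,176 \right)}} = \sqrt{-13337 + \left(8 + 176\right)^{2}} = \sqrt{-13337 + 184^{2}} = \sqrt{-13337 + 33856} = \sqrt{20519} = 17 \sqrt{71}$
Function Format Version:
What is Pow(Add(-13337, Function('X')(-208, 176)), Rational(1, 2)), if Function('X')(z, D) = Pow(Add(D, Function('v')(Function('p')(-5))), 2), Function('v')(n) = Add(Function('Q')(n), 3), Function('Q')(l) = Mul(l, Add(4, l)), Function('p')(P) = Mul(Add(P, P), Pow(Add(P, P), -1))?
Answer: Mul(17, Pow(71, Rational(1, 2))) ≈ 143.24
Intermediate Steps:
Function('p')(P) = 1 (Function('p')(P) = Mul(Mul(2, P), Pow(Mul(2, P), -1)) = Mul(Mul(2, P), Mul(Rational(1, 2), Pow(P, -1))) = 1)
Function('v')(n) = Add(3, Mul(n, Add(4, n))) (Function('v')(n) = Add(Mul(n, Add(4, n)), 3) = Add(3, Mul(n, Add(4, n))))
Function('X')(z, D) = Pow(Add(8, D), 2) (Function('X')(z, D) = Pow(Add(D, Add(3, Mul(1, Add(4, 1)))), 2) = Pow(Add(D, Add(3, Mul(1, 5))), 2) = Pow(Add(D, Add(3, 5)), 2) = Pow(Add(D, 8), 2) = Pow(Add(8, D), 2))
Pow(Add(-13337, Function('X')(-208, 176)), Rational(1, 2)) = Pow(Add(-13337, Pow(Add(8, 176), 2)), Rational(1, 2)) = Pow(Add(-13337, Pow(184, 2)), Rational(1, 2)) = Pow(Add(-13337, 33856), Rational(1, 2)) = Pow(20519, Rational(1, 2)) = Mul(17, Pow(71, Rational(1, 2)))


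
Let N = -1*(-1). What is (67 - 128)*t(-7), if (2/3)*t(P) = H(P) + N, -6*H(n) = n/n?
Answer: -305/4 ≈ -76.250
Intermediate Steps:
H(n) = -1/6 (H(n) = -n/(6*n) = -1/6*1 = -1/6)
N = 1
t(P) = 5/4 (t(P) = 3*(-1/6 + 1)/2 = (3/2)*(5/6) = 5/4)
(67 - 128)*t(-7) = (67 - 128)*(5/4) = -61*5/4 = -305/4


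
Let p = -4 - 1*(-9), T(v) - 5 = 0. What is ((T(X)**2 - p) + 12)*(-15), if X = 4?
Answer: -480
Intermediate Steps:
T(v) = 5 (T(v) = 5 + 0 = 5)
p = 5 (p = -4 + 9 = 5)
((T(X)**2 - p) + 12)*(-15) = ((5**2 - 1*5) + 12)*(-15) = ((25 - 5) + 12)*(-15) = (20 + 12)*(-15) = 32*(-15) = -480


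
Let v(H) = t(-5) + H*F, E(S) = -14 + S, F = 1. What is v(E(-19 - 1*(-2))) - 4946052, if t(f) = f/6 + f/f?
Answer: -29676497/6 ≈ -4.9461e+6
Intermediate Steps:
t(f) = 1 + f/6 (t(f) = f*(⅙) + 1 = f/6 + 1 = 1 + f/6)
v(H) = ⅙ + H (v(H) = (1 + (⅙)*(-5)) + H*1 = (1 - ⅚) + H = ⅙ + H)
v(E(-19 - 1*(-2))) - 4946052 = (⅙ + (-14 + (-19 - 1*(-2)))) - 4946052 = (⅙ + (-14 + (-19 + 2))) - 4946052 = (⅙ + (-14 - 17)) - 4946052 = (⅙ - 31) - 4946052 = -185/6 - 4946052 = -29676497/6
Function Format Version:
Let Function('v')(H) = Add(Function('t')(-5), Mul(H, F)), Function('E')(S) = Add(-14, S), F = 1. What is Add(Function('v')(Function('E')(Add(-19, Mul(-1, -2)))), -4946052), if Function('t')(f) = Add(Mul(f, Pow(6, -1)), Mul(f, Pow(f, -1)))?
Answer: Rational(-29676497, 6) ≈ -4.9461e+6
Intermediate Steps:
Function('t')(f) = Add(1, Mul(Rational(1, 6), f)) (Function('t')(f) = Add(Mul(f, Rational(1, 6)), 1) = Add(Mul(Rational(1, 6), f), 1) = Add(1, Mul(Rational(1, 6), f)))
Function('v')(H) = Add(Rational(1, 6), H) (Function('v')(H) = Add(Add(1, Mul(Rational(1, 6), -5)), Mul(H, 1)) = Add(Add(1, Rational(-5, 6)), H) = Add(Rational(1, 6), H))
Add(Function('v')(Function('E')(Add(-19, Mul(-1, -2)))), -4946052) = Add(Add(Rational(1, 6), Add(-14, Add(-19, Mul(-1, -2)))), -4946052) = Add(Add(Rational(1, 6), Add(-14, Add(-19, 2))), -4946052) = Add(Add(Rational(1, 6), Add(-14, -17)), -4946052) = Add(Add(Rational(1, 6), -31), -4946052) = Add(Rational(-185, 6), -4946052) = Rational(-29676497, 6)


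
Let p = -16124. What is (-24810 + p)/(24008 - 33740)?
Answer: 20467/4866 ≈ 4.2061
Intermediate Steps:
(-24810 + p)/(24008 - 33740) = (-24810 - 16124)/(24008 - 33740) = -40934/(-9732) = -40934*(-1/9732) = 20467/4866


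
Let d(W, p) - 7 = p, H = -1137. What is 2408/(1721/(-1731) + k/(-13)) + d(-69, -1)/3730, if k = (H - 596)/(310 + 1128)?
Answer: -145323002911227/54406807615 ≈ -2671.0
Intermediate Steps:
d(W, p) = 7 + p
k = -1733/1438 (k = (-1137 - 596)/(310 + 1128) = -1733/1438 ≈ -1.2051)
2408/(1721/(-1731) + k/(-13)) + d(-69, -1)/3730 = 2408/(1721/(-1731) - 1733/1438/(-13)) + (7 - 1)/3730 = 2408/(1721*(-1/1731) - 1733/1438*(-1/13)) + 6*(1/3730) = 2408/(-1721/1731 + 1733/18694) + 3/1865 = 2408/(-29172551/32359314) + 3/1865 = 2408*(-32359314/29172551) + 3/1865 = -77921228112/29172551 + 3/1865 = -145323002911227/54406807615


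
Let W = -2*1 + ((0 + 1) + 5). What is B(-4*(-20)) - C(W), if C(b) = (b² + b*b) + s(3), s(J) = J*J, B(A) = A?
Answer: 39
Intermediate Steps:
s(J) = J²
W = 4 (W = -2 + (1 + 5) = -2 + 6 = 4)
C(b) = 9 + 2*b² (C(b) = (b² + b*b) + 3² = (b² + b²) + 9 = 2*b² + 9 = 9 + 2*b²)
B(-4*(-20)) - C(W) = -4*(-20) - (9 + 2*4²) = 80 - (9 + 2*16) = 80 - (9 + 32) = 80 - 1*41 = 80 - 41 = 39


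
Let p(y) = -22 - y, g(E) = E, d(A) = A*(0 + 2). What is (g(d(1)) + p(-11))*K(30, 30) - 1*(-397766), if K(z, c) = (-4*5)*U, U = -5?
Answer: 396866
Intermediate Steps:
d(A) = 2*A (d(A) = A*2 = 2*A)
K(z, c) = 100 (K(z, c) = -4*5*(-5) = -20*(-5) = 100)
(g(d(1)) + p(-11))*K(30, 30) - 1*(-397766) = (2*1 + (-22 - 1*(-11)))*100 - 1*(-397766) = (2 + (-22 + 11))*100 + 397766 = (2 - 11)*100 + 397766 = -9*100 + 397766 = -900 + 397766 = 396866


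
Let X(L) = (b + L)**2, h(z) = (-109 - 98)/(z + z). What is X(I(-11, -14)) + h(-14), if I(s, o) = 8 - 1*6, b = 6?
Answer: 1999/28 ≈ 71.393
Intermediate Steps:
I(s, o) = 2 (I(s, o) = 8 - 6 = 2)
h(z) = -207/(2*z) (h(z) = -207*1/(2*z) = -207/(2*z))
X(L) = (6 + L)**2
X(I(-11, -14)) + h(-14) = (6 + 2)**2 - 207/2/(-14) = 8**2 - 207/2*(-1/14) = 64 + 207/28 = 1999/28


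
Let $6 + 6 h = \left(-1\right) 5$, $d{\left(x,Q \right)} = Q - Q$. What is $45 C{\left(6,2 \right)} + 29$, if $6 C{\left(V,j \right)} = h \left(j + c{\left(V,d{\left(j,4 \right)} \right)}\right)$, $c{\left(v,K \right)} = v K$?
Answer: $\frac{3}{2} \approx 1.5$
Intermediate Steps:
$d{\left(x,Q \right)} = 0$
$c{\left(v,K \right)} = K v$
$h = - \frac{11}{6}$ ($h = -1 + \frac{\left(-1\right) 5}{6} = -1 + \frac{1}{6} \left(-5\right) = -1 - \frac{5}{6} = - \frac{11}{6} \approx -1.8333$)
$C{\left(V,j \right)} = - \frac{11 j}{36}$ ($C{\left(V,j \right)} = \frac{\left(- \frac{11}{6}\right) \left(j + 0 V\right)}{6} = \frac{\left(- \frac{11}{6}\right) \left(j + 0\right)}{6} = \frac{\left(- \frac{11}{6}\right) j}{6} = - \frac{11 j}{36}$)
$45 C{\left(6,2 \right)} + 29 = 45 \left(\left(- \frac{11}{36}\right) 2\right) + 29 = 45 \left(- \frac{11}{18}\right) + 29 = - \frac{55}{2} + 29 = \frac{3}{2}$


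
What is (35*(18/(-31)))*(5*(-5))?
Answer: 15750/31 ≈ 508.06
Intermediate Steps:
(35*(18/(-31)))*(5*(-5)) = (35*(18*(-1/31)))*(-25) = (35*(-18/31))*(-25) = -630/31*(-25) = 15750/31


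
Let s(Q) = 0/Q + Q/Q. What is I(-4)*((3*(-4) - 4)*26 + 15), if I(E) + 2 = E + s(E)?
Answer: 2005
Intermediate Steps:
s(Q) = 1 (s(Q) = 0 + 1 = 1)
I(E) = -1 + E (I(E) = -2 + (E + 1) = -2 + (1 + E) = -1 + E)
I(-4)*((3*(-4) - 4)*26 + 15) = (-1 - 4)*((3*(-4) - 4)*26 + 15) = -5*((-12 - 4)*26 + 15) = -5*(-16*26 + 15) = -5*(-416 + 15) = -5*(-401) = 2005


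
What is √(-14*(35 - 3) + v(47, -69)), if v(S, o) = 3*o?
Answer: I*√655 ≈ 25.593*I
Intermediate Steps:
√(-14*(35 - 3) + v(47, -69)) = √(-14*(35 - 3) + 3*(-69)) = √(-14*32 - 207) = √(-448 - 207) = √(-655) = I*√655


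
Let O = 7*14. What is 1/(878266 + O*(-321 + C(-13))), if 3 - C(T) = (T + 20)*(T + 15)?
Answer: 1/845730 ≈ 1.1824e-6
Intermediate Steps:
C(T) = 3 - (15 + T)*(20 + T) (C(T) = 3 - (T + 20)*(T + 15) = 3 - (20 + T)*(15 + T) = 3 - (15 + T)*(20 + T))
O = 98
1/(878266 + O*(-321 + C(-13))) = 1/(878266 + 98*(-321 + (-297 - 1*(-13)² - 35*(-13)))) = 1/(878266 + 98*(-321 + (-297 - 1*169 + 455))) = 1/(878266 + 98*(-321 + (-297 - 169 + 455))) = 1/(878266 + 98*(-321 - 11)) = 1/(878266 + 98*(-332)) = 1/(878266 - 32536) = 1/845730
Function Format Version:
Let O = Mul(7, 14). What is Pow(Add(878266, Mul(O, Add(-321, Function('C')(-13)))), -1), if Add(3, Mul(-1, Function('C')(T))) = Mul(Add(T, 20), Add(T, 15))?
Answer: Rational(1, 845730) ≈ 1.1824e-6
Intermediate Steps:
Function('C')(T) = Add(3, Mul(-1, Add(15, T), Add(20, T))) (Function('C')(T) = Add(3, Mul(-1, Mul(Add(T, 20), Add(T, 15)))) = Add(3, Mul(-1, Mul(Add(20, T), Add(15, T)))) = Add(3, Mul(-1, Mul(Add(15, T), Add(20, T)))) = Add(3, Mul(-1, Add(15, T), Add(20, T))))
O = 98
Pow(Add(878266, Mul(O, Add(-321, Function('C')(-13)))), -1) = Pow(Add(878266, Mul(98, Add(-321, Add(-297, Mul(-1, Pow(-13, 2)), Mul(-35, -13))))), -1) = Pow(Add(878266, Mul(98, Add(-321, Add(-297, Mul(-1, 169), 455)))), -1) = Pow(Add(878266, Mul(98, Add(-321, Add(-297, -169, 455)))), -1) = Pow(Add(878266, Mul(98, Add(-321, -11))), -1) = Pow(Add(878266, Mul(98, -332)), -1) = Pow(Add(878266, -32536), -1) = Pow(845730, -1) = Rational(1, 845730)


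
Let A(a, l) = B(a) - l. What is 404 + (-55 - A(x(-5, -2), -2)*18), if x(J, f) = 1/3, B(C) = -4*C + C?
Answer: 331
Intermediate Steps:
B(C) = -3*C
x(J, f) = ⅓
A(a, l) = -l - 3*a (A(a, l) = -3*a - l = -l - 3*a)
404 + (-55 - A(x(-5, -2), -2)*18) = 404 + (-55 - (-1*(-2) - 3*⅓)*18) = 404 + (-55 - (2 - 1)*18) = 404 + (-55 - 18) = 404 - 73 = 331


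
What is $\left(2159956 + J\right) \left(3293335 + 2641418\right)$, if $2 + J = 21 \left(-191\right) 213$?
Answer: $7748478799083$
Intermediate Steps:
$J = -854345$ ($J = -2 + 21 \left(-191\right) 213 = -2 - 854343 = -854345$)
$\left(2159956 + J\right) \left(3293335 + 2641418\right) = \left(2159956 - 854345\right) \left(3293335 + 2641418\right) = 1305611 \cdot 5934753 = 7748478799083$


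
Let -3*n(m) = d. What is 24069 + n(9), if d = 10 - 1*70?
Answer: 24089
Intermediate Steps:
d = -60 (d = 10 - 70 = -60)
n(m) = 20 (n(m) = -1/3*(-60) = 20)
24069 + n(9) = 24069 + 20 = 24089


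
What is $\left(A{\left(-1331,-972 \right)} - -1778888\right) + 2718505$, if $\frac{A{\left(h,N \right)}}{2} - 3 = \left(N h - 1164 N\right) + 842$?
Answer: $9349363$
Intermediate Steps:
$A{\left(h,N \right)} = 1690 - 2328 N + 2 N h$ ($A{\left(h,N \right)} = 6 + 2 \left(\left(N h - 1164 N\right) + 842\right) = 6 + 2 \left(\left(- 1164 N + N h\right) + 842\right) = 6 + 2 \left(842 - 1164 N + N h\right) = 6 + \left(1684 - 2328 N + 2 N h\right) = 1690 - 2328 N + 2 N h$)
$\left(A{\left(-1331,-972 \right)} - -1778888\right) + 2718505 = \left(\left(1690 - -2262816 + 2 \left(-972\right) \left(-1331\right)\right) - -1778888\right) + 2718505 = \left(\left(1690 + 2262816 + 2587464\right) + 1778888\right) + 2718505 = \left(4851970 + 1778888\right) + 2718505 = 6630858 + 2718505 = 9349363$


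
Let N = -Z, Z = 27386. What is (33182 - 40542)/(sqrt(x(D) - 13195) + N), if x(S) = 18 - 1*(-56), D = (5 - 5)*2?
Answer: 201560960/750006117 + 7360*I*sqrt(13121)/750006117 ≈ 0.26875 + 0.0011241*I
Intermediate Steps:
D = 0 (D = 0*2 = 0)
x(S) = 74 (x(S) = 18 + 56 = 74)
N = -27386 (N = -1*27386 = -27386)
(33182 - 40542)/(sqrt(x(D) - 13195) + N) = (33182 - 40542)/(sqrt(74 - 13195) - 27386) = -7360/(sqrt(-13121) - 27386) = -7360/(I*sqrt(13121) - 27386) = -7360/(-27386 + I*sqrt(13121))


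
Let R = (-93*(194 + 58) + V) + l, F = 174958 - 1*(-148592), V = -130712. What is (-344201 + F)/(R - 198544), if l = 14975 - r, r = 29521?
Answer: 20651/367238 ≈ 0.056233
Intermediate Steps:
l = -14546 (l = 14975 - 1*29521 = 14975 - 29521 = -14546)
F = 323550 (F = 174958 + 148592 = 323550)
R = -168694 (R = (-93*(194 + 58) - 130712) - 14546 = (-93*252 - 130712) - 14546 = (-23436 - 130712) - 14546 = -154148 - 14546 = -168694)
(-344201 + F)/(R - 198544) = (-344201 + 323550)/(-168694 - 198544) = -20651/(-367238) = -20651*(-1/367238) = 20651/367238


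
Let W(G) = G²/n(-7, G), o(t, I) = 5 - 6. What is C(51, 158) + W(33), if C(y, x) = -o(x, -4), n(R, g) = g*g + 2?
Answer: 2180/1091 ≈ 1.9982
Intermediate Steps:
o(t, I) = -1
n(R, g) = 2 + g² (n(R, g) = g² + 2 = 2 + g²)
C(y, x) = 1 (C(y, x) = -1*(-1) = 1)
W(G) = G²/(2 + G²)
C(51, 158) + W(33) = 1 + 33²/(2 + 33²) = 1 + 1089/(2 + 1089) = 1 + 1089/1091 = 2180/1091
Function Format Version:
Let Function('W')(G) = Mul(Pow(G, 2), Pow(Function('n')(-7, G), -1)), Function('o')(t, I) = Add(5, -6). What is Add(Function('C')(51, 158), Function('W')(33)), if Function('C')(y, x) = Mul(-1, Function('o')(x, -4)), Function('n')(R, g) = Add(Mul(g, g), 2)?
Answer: Rational(2180, 1091) ≈ 1.9982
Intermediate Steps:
Function('o')(t, I) = -1
Function('n')(R, g) = Add(2, Pow(g, 2)) (Function('n')(R, g) = Add(Pow(g, 2), 2) = Add(2, Pow(g, 2)))
Function('C')(y, x) = 1 (Function('C')(y, x) = Mul(-1, -1) = 1)
Function('W')(G) = Mul(Pow(G, 2), Pow(Add(2, Pow(G, 2)), -1))
Add(Function('C')(51, 158), Function('W')(33)) = Add(1, Mul(Pow(33, 2), Pow(Add(2, Pow(33, 2)), -1))) = Add(1, Mul(1089, Pow(Add(2, 1089), -1))) = Add(1, Mul(1089, Pow(1091, -1))) = Add(1, Mul(1089, Rational(1, 1091))) = Add(1, Rational(1089, 1091)) = Rational(2180, 1091)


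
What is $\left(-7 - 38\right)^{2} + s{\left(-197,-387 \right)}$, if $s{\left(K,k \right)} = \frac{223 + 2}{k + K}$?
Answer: $\frac{1182375}{584} \approx 2024.6$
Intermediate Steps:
$s{\left(K,k \right)} = \frac{225}{K + k}$
$\left(-7 - 38\right)^{2} + s{\left(-197,-387 \right)} = \left(-7 - 38\right)^{2} + \frac{225}{-197 - 387} = \left(-7 - 38\right)^{2} + \frac{225}{-584} = \left(-7 - 38\right)^{2} + 225 \left(- \frac{1}{584}\right) = \left(-45\right)^{2} - \frac{225}{584} = 2025 - \frac{225}{584} = \frac{1182375}{584}$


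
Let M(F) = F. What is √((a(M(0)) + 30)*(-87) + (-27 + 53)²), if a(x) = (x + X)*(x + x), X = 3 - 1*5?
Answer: I*√1934 ≈ 43.977*I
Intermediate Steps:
X = -2 (X = 3 - 5 = -2)
a(x) = 2*x*(-2 + x) (a(x) = (x - 2)*(x + x) = (-2 + x)*(2*x) = 2*x*(-2 + x))
√((a(M(0)) + 30)*(-87) + (-27 + 53)²) = √((2*0*(-2 + 0) + 30)*(-87) + (-27 + 53)²) = √((2*0*(-2) + 30)*(-87) + 26²) = √((0 + 30)*(-87) + 676) = √(30*(-87) + 676) = √(-2610 + 676) = √(-1934) = I*√1934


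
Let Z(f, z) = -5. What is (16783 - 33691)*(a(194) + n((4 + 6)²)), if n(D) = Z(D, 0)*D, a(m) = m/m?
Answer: 8437092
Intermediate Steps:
a(m) = 1
n(D) = -5*D
(16783 - 33691)*(a(194) + n((4 + 6)²)) = (16783 - 33691)*(1 - 5*(4 + 6)²) = -16908*(1 - 5*10²) = -16908*(1 - 5*100) = -16908*(1 - 500) = -16908*(-499) = 8437092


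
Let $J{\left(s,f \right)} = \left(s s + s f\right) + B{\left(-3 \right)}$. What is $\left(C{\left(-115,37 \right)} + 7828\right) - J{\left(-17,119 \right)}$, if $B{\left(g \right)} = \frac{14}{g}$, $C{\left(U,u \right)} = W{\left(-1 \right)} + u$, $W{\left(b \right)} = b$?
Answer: $\frac{28808}{3} \approx 9602.7$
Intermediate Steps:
$C{\left(U,u \right)} = -1 + u$
$J{\left(s,f \right)} = - \frac{14}{3} + s^{2} + f s$ ($J{\left(s,f \right)} = \left(s s + s f\right) + \frac{14}{-3} = \left(s^{2} + f s\right) + 14 \left(- \frac{1}{3}\right) = \left(s^{2} + f s\right) - \frac{14}{3} = - \frac{14}{3} + s^{2} + f s$)
$\left(C{\left(-115,37 \right)} + 7828\right) - J{\left(-17,119 \right)} = \left(\left(-1 + 37\right) + 7828\right) - \left(- \frac{14}{3} + \left(-17\right)^{2} + 119 \left(-17\right)\right) = \left(36 + 7828\right) - \left(- \frac{14}{3} + 289 - 2023\right) = 7864 - - \frac{5216}{3} = 7864 + \frac{5216}{3} = \frac{28808}{3}$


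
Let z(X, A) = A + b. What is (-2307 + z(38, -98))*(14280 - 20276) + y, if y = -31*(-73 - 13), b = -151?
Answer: 15328442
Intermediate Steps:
z(X, A) = -151 + A (z(X, A) = A - 151 = -151 + A)
y = 2666 (y = -31*(-86) = 2666)
(-2307 + z(38, -98))*(14280 - 20276) + y = (-2307 + (-151 - 98))*(14280 - 20276) + 2666 = (-2307 - 249)*(-5996) + 2666 = -2556*(-5996) + 2666 = 15325776 + 2666 = 15328442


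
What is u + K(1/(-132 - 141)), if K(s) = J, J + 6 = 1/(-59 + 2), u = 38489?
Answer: 2193530/57 ≈ 38483.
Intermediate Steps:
J = -343/57 (J = -6 + 1/(-59 + 2) = -6 + 1/(-57) = -6 - 1/57 = -343/57 ≈ -6.0175)
K(s) = -343/57
u + K(1/(-132 - 141)) = 38489 - 343/57 = 2193530/57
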